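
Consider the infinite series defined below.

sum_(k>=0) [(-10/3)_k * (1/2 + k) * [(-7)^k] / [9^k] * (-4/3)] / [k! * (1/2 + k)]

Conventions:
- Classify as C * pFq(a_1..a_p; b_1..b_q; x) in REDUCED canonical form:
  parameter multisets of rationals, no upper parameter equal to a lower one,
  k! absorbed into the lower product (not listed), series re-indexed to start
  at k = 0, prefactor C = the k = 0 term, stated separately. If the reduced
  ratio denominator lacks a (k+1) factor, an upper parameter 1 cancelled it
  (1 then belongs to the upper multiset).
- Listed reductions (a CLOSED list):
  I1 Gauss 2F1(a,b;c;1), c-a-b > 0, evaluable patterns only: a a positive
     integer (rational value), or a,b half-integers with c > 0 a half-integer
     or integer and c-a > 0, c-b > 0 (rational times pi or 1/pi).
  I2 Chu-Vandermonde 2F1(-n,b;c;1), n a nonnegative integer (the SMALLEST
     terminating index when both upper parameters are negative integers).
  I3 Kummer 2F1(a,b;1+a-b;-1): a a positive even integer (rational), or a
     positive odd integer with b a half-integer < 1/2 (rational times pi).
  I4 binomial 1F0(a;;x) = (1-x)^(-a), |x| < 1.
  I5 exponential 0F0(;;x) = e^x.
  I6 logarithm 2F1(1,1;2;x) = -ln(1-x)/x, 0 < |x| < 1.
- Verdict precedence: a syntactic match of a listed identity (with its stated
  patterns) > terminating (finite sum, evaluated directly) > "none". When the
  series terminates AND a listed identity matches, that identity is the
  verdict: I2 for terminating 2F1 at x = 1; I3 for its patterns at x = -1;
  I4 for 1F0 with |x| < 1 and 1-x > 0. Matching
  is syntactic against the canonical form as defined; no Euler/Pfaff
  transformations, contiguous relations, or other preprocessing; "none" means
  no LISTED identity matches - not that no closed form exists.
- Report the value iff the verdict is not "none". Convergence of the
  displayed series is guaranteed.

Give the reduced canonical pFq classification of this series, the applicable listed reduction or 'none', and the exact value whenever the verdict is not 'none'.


The tell: x = (-7/9) and k + 1/2 divides numerator and denominator alike; C = -4/3, x = -7/9 after cancelling.
Consecutive-term ratio: r(k) = (-7/9) * (k-10/3) / [(k+1)] - poly over poly, x = (-7/9) from leading terms; C = -4/3 at k = 0.

The series (x = -7/9) is 1F0: upper {-10/3}, lower {-}, prefactor -4/3. Verdict: binomial (I4) applies (the 1F0 binomial series: exponent 10/3, x = -7/9). Its exact value is (-4/3) * (16/9)^(10/3).


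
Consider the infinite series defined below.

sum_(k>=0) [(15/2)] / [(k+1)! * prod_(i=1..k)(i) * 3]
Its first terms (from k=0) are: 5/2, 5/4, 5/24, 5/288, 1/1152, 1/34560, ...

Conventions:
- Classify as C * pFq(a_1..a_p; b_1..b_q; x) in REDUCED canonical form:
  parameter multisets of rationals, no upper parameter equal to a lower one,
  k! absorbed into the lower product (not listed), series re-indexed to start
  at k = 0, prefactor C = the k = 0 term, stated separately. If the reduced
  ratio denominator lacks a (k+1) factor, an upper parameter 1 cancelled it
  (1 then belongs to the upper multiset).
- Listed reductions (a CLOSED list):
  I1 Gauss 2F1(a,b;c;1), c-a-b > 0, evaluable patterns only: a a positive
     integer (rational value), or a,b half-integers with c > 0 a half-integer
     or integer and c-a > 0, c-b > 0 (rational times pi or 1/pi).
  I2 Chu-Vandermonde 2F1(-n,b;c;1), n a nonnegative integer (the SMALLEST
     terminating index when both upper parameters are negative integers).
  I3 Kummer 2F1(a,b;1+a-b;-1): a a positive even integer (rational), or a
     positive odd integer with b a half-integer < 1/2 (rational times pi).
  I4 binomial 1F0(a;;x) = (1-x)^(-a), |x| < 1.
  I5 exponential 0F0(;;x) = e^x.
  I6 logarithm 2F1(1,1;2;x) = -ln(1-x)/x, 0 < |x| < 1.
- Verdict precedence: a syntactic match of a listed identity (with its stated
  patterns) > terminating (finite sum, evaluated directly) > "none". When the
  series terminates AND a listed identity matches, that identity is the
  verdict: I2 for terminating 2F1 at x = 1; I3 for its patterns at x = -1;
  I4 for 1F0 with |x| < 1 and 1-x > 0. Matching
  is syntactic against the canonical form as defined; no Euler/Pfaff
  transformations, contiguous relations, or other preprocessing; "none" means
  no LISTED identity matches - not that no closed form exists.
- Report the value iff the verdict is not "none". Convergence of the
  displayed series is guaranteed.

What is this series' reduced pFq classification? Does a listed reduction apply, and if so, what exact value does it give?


Classification (C = 5/2): 0F1 with upper {-}, lower {2}, argument x = 1. Verdict: none. A 0F1 with upper {-} fits none of I1-I6 at x = 1; the sum runs forever.

Structural cue: from the first term 5/2: the product of the first k integers (C = 5/2, x = 1) is k!.
Consecutive-term ratio: r(k) = 1 * 1 / [(k+2) (k+1)] - rational in k. x = 1; t_0 = 5/2; negate the roots.


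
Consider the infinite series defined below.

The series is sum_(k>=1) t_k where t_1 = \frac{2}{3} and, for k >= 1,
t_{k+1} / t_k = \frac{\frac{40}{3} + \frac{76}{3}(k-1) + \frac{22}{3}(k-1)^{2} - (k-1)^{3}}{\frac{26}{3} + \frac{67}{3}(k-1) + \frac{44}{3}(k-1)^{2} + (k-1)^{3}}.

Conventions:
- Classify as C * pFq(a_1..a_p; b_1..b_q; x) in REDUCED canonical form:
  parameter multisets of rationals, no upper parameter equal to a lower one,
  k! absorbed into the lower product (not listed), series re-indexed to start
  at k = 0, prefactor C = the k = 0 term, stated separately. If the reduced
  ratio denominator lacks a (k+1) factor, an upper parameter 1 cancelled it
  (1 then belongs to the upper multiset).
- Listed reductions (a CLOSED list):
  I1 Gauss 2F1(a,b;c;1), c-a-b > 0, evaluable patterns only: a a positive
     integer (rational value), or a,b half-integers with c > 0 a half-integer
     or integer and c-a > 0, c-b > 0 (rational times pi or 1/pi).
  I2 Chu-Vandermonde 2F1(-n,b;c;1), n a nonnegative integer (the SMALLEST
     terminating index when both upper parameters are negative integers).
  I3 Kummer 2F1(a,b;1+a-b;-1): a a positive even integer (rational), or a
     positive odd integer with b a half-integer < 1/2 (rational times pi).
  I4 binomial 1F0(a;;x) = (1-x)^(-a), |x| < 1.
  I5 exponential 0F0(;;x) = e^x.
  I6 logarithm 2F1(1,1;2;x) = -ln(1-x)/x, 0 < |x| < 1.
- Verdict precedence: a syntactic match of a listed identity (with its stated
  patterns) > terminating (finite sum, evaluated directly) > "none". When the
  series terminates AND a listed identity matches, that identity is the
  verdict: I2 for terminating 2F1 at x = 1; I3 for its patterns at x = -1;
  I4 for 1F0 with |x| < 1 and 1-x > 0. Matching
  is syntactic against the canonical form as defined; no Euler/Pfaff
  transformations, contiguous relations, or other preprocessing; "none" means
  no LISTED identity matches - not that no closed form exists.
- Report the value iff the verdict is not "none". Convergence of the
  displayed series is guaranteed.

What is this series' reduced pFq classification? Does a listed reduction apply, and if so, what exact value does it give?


x = -1 here; the reduced form reads 2F1, upper {-10, 2}, lower {13}, C = \frac{2}{3}. Verdict: the Kummer evaluation I3 fires (x = -1; c = 13 equals 1+a-b for upper {-10, 2}: listed pattern). Sum: 4.

Key observation: x = -1 and factor the ratio over Q (C = 2/3): negated roots = parameters.
Consecutive-term ratio: r(k) = -1 * (k-10) (k+2) / [(k+13) (k+1)] - rational in k. x = -1; t_0 = \frac{2}{3}; negate the roots.


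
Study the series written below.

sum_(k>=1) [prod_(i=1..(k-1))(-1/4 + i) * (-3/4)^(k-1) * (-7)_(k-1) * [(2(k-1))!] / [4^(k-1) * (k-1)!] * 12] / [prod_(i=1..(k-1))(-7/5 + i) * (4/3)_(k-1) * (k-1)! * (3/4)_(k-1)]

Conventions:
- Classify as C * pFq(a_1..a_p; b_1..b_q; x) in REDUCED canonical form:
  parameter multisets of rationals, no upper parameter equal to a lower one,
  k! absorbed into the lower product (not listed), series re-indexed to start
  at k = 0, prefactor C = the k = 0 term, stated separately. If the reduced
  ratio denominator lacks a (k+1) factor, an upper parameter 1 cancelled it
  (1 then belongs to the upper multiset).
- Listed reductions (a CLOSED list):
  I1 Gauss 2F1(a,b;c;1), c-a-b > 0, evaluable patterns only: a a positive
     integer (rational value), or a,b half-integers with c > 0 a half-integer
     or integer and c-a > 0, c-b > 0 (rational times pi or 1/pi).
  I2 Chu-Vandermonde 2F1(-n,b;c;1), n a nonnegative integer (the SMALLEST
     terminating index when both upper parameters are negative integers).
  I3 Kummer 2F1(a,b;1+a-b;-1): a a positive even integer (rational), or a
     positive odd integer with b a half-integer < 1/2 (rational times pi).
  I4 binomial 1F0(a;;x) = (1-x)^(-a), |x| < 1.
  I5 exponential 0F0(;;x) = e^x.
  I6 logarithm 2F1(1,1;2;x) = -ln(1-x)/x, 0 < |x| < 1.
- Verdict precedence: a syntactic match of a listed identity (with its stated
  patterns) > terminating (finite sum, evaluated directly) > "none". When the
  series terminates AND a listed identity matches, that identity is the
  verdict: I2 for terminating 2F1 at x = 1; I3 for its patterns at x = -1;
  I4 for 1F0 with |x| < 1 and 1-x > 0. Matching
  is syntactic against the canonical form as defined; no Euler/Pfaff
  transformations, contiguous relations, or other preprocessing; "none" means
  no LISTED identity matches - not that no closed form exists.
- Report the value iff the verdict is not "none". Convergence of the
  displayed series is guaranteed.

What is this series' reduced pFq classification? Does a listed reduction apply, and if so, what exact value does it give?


Reduced: x = -3/4, 2F2, upper = {-7, 1/2}, lower = {-2/5, 4/3}, C = 12. Verdict: terminating - no listed pattern fits, but -7 in the upper list cuts the series at k = 7; direct evaluation. Exact value: -2615234130197313987/8881494151921664.

Key observation: from the first term 12: the running product (prefactor 12) telescopes to a rising factorial.
Ratio: r(k) = (-3/4) * (k-7) (k+1/2) / [(k-2/5) (k+4/3) (k+1)] ; factor over Q: parameters, x = (-3/4), and C = 12.


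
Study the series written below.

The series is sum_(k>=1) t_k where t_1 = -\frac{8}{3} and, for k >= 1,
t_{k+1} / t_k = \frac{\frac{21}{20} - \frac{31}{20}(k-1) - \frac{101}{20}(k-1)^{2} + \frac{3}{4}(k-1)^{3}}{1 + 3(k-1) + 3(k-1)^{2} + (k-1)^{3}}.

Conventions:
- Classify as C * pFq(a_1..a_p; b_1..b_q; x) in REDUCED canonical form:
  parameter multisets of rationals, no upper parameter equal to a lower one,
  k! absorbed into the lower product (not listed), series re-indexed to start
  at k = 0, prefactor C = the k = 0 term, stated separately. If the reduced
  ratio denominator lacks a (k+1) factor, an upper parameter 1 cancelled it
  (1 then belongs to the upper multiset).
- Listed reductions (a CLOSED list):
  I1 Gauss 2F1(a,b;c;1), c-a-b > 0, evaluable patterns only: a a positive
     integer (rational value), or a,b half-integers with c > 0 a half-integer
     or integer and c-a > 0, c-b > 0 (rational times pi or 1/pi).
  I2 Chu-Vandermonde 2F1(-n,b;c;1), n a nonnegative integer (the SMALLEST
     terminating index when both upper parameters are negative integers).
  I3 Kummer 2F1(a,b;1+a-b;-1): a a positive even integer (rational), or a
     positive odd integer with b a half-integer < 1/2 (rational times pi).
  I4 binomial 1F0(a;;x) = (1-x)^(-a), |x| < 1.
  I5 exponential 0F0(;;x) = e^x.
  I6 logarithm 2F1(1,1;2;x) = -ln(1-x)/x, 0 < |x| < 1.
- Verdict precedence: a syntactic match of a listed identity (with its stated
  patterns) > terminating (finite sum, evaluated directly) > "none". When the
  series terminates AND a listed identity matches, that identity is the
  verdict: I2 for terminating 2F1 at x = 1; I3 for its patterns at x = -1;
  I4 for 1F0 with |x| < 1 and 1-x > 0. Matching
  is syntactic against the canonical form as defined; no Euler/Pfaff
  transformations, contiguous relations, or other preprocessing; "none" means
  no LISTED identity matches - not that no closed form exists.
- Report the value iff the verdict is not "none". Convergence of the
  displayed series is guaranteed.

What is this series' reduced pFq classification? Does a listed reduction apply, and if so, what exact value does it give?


x = \frac{3}{4} here; the reduced form reads 3F2, upper {-7, -\frac{1}{3}, \frac{3}{5}}, lower {1, 1}, C = -\frac{8}{3}. Verdict: terminating (-7 upstairs). 8 nonzero terms in all; added directly. Value: -\frac{4012106789}{900000000}.

Key observation: with t_0 = -\frac{8}{3}, the expanded ratio factors over Q; prefactor -8/3, roots give parameters.
Ratio: r(k) = \frac{3}{4} * (k-7) (k-\frac{1}{3}) (k+\frac{3}{5}) / [(k+1) (k+1) (k+1)] - rational; roots negated = parameters, x = \frac{3}{4}, C = -\frac{8}{3}.


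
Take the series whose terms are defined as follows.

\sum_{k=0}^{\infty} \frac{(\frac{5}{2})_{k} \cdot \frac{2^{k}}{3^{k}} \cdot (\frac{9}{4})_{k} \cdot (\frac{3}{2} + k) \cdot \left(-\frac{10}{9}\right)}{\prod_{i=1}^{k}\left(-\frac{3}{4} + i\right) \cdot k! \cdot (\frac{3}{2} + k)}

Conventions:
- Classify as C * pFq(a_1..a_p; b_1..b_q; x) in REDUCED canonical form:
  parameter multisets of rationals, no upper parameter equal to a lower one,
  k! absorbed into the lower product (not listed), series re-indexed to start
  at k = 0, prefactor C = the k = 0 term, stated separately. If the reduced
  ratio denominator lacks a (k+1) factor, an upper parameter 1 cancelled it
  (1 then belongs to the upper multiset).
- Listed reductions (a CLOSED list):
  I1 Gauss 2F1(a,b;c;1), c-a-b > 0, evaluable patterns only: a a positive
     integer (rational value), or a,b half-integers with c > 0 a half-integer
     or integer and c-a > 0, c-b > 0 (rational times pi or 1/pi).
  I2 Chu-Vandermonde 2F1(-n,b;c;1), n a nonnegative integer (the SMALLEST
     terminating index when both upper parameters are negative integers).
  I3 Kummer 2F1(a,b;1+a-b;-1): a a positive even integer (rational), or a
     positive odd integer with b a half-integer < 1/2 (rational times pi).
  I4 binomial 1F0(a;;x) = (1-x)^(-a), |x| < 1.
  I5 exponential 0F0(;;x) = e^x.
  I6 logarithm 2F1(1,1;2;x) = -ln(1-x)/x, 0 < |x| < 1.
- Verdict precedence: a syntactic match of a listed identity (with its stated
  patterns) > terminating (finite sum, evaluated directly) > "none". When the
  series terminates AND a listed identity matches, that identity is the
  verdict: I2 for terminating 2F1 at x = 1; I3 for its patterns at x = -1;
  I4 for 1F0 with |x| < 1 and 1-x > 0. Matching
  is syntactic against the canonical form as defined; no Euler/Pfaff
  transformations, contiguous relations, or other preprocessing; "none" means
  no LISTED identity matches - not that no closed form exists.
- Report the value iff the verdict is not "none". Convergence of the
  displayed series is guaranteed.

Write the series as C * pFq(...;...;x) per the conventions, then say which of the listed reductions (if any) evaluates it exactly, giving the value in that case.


First insight: with t_0 = -\frac{10}{9}, the lower running product (prefactor -10/9) is a rising factorial.
Term ratio: r(k) = \frac{2}{3} * (k+\frac{9}{4}) (k+\frac{5}{2}) / [(k+\frac{1}{4}) (k+1)] - poly over poly, x = \frac{2}{3} from leading terms; C = -\frac{10}{9} at k = 0.

This is -\frac{10}{9} * 2F1(\frac{9}{4}, \frac{5}{2}; \frac{1}{4}; \frac{2}{3}) in reduced canonical form. Verdict: none (x = \frac{2}{3}): each listed identity misses the multisets {\frac{9}{4}, \frac{5}{2}} ; {\frac{1}{4}}.


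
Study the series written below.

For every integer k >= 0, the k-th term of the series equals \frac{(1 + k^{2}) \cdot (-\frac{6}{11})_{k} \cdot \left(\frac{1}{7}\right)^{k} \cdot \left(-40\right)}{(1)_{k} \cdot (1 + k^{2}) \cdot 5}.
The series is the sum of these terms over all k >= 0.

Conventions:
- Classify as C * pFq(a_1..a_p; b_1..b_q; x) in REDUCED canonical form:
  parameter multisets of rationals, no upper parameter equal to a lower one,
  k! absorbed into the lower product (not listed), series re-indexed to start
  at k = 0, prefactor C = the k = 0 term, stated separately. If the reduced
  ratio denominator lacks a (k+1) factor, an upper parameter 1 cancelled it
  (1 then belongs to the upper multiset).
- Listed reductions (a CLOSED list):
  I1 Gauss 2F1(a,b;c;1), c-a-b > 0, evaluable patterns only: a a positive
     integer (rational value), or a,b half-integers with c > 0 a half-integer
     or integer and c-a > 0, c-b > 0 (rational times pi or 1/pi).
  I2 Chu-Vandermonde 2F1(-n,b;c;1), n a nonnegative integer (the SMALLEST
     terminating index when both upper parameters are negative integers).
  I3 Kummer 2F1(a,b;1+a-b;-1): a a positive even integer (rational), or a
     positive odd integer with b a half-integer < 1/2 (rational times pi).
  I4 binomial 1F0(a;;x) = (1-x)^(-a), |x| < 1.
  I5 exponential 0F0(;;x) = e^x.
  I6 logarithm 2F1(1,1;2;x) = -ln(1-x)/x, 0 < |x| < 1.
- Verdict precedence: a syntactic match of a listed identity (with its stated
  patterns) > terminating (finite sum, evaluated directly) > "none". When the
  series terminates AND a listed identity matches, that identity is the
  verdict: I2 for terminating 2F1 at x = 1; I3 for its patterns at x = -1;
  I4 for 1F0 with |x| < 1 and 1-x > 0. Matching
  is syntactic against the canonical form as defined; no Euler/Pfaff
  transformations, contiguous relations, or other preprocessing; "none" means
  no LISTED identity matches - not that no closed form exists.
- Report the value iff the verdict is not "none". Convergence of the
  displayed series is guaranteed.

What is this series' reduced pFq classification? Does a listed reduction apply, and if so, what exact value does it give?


Prefactor -8, argument \frac{1}{7}: 1F0 with upper {-\frac{6}{11}} over lower {-}. Verdict: the I4 binomial reduction applies (the 1F0 binomial series: exponent 6/11, x = \frac{1}{7}). Exact value: \left(-8\right) \cdot \left(\frac{6}{7}\right)^{\frac{6}{11}}.

Structural cue: t_0 = -8 here, and the constant factors (C = -8, x = 1/7) combine into one prefactor.
Step ratio: r(k) = \frac{1}{7} * (k-\frac{6}{11}) / [(k+1)] - poly over poly, x = \frac{1}{7} from leading terms; C = -8 at k = 0.


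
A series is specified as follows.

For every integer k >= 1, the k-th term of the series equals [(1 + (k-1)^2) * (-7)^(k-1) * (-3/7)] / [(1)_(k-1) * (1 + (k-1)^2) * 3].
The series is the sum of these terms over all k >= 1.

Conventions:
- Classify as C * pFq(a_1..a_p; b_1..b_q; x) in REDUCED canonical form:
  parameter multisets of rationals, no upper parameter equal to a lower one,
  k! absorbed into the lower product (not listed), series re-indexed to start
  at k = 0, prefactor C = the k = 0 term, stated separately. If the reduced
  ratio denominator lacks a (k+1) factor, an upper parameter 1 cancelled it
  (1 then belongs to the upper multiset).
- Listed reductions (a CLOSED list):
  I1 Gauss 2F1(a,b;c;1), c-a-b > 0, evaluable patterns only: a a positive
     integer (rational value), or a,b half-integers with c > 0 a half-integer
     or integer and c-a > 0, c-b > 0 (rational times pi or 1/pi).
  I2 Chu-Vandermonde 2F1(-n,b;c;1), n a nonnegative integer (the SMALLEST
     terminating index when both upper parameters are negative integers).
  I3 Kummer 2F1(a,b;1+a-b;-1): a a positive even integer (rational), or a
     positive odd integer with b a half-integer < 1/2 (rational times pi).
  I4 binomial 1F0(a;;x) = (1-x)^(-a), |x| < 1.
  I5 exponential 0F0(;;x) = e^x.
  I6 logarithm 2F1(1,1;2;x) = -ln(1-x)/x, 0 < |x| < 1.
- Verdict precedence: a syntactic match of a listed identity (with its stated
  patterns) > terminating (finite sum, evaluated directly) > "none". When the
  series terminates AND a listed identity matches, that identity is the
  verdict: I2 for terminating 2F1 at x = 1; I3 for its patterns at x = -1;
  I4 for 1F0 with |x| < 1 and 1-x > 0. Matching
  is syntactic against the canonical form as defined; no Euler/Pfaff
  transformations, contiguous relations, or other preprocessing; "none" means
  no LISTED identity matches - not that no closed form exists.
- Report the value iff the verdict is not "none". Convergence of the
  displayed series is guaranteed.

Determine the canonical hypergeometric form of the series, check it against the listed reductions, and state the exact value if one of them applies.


Prefactor -1/7, argument -7: 0F0 with upper {-} over lower {-}. Verdict: the exponential series (I5) matches (the 0F0 exponential series at x = -7). Value: (-1/7) * e^(-7).

First insight: x = (-7) and (1)_k (C = -1/7) is k! itself.
Ratio: r(k) = (-7) * 1 / [(k+1)] - poly over poly, x = (-7) from leading terms; C = -1/7 at k = 0.


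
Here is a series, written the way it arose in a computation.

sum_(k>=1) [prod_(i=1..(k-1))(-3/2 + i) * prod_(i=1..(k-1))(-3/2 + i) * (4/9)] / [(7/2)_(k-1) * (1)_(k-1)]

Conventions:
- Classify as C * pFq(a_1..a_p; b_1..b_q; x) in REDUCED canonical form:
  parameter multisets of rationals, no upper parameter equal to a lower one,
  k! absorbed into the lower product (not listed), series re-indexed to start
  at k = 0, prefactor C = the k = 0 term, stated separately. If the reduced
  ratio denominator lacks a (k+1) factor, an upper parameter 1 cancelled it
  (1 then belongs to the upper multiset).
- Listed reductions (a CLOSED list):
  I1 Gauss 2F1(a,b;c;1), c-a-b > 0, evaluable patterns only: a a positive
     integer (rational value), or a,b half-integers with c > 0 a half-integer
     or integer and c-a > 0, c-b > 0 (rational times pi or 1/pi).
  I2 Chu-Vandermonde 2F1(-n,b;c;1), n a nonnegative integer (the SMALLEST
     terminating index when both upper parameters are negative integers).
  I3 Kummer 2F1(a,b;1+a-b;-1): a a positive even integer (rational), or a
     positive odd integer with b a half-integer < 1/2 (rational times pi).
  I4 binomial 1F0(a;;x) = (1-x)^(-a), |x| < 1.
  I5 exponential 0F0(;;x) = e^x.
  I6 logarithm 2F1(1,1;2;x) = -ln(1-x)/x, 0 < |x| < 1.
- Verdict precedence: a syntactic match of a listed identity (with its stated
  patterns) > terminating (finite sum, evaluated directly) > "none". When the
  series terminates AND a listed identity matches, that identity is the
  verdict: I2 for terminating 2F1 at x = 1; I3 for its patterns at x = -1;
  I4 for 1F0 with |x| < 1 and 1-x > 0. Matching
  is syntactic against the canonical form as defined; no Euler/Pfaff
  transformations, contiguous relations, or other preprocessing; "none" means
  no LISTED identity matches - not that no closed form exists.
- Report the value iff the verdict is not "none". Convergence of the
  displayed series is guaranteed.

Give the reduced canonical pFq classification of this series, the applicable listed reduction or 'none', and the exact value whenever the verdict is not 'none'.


Structural cue: with t_0 = 4/9, the running product (C = 4/9) telescopes to a rising factorial.
Term ratio: r(k) = 1 * (k-1/2) (k-1/2) / [(k+7/2) (k+1)] - rational; roots negated = parameters, x = 1, C = 4/9.

Prefactor 4/9, argument 1: 2F1 with upper {-1/2, -1/2} over lower {7/2}. Verdict: this is Gauss (I1, half-integer pattern) (x = 1; upper {-1/2, -1/2} half-integers, c = 7/2 in the evaluable pattern). Value: (175/1152) * pi.


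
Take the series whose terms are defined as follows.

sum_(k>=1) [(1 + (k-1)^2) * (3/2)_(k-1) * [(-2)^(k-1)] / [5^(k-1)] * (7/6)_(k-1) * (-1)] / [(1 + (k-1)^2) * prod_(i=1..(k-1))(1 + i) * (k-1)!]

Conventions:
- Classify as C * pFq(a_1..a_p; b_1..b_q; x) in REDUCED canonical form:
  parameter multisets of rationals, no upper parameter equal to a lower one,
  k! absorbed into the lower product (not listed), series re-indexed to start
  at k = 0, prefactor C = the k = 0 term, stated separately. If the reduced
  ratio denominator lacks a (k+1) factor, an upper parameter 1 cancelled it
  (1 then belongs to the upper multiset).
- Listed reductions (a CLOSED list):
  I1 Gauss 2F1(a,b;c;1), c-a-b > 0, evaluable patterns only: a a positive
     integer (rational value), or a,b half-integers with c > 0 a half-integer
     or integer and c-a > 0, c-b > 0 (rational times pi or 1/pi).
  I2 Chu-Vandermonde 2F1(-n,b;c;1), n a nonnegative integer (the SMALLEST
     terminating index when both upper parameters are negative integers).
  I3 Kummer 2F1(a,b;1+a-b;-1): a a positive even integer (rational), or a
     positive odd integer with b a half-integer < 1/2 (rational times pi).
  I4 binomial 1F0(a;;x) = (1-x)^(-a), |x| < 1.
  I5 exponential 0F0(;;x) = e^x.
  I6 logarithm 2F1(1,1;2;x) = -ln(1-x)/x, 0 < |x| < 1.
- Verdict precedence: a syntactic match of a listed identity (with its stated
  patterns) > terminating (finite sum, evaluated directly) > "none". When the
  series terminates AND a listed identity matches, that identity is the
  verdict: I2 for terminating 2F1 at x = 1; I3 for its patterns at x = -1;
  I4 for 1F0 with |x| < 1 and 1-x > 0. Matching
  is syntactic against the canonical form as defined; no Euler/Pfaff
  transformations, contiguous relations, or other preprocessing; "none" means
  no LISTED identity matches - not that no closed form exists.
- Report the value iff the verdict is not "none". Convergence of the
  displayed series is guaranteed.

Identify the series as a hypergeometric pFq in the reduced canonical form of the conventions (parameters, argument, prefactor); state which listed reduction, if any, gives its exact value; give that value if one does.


Prefactor -1, argument -2/5: 2F1 with upper {7/6, 3/2} over lower {2}. Verdict: none here - no I1-I6 shape fits x = -2/5 with lower {2}.

The tell: with t_0 = -1, the lower running product (prefactor -1) is a rising factorial.
Step ratio: r(k) = (-2/5) * (k+7/6) (k+3/2) / [(k+2) (k+1)] - poly over poly, x = (-2/5) from leading terms; C = -1 at k = 0.


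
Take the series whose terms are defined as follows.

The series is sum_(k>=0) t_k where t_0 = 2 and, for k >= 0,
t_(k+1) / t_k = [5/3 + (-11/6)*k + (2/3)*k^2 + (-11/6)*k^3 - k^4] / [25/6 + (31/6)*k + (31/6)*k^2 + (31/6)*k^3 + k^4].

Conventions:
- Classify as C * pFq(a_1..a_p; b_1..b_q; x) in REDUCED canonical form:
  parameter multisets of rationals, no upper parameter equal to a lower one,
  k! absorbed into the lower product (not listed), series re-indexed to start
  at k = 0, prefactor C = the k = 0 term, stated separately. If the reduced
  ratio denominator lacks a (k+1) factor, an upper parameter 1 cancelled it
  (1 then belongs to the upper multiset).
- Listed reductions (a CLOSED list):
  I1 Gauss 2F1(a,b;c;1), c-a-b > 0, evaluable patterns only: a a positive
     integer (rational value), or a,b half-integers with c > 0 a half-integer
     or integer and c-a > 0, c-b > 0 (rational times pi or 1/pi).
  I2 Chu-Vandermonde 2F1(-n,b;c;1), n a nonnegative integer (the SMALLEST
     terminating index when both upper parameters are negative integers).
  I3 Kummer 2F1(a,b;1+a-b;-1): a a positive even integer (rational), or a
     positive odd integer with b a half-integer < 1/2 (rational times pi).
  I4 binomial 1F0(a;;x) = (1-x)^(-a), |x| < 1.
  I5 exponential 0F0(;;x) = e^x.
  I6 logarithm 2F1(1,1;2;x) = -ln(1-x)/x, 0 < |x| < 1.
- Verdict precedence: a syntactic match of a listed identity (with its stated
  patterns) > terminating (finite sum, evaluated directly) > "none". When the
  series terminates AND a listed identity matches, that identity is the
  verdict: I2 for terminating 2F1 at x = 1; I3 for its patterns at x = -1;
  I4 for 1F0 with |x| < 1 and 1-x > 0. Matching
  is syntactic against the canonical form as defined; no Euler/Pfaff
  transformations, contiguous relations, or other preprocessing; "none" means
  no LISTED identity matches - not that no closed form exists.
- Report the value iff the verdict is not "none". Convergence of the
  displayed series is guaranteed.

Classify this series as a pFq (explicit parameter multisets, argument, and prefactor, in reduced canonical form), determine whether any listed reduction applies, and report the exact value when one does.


The tell: with t_0 = 2, cancel k^2 + 1 from the displayed ratio first; then C = 2, x = -1.
Term ratio: r(k) = (-1) * (k-2/3) (k+5/2) / [(k+25/6) (k+1)] - poly over poly, x = (-1) from leading terms; C = 2 at k = 0.

Prefactor 2, argument -1: 2F1 with upper {-2/3, 5/2} over lower {25/6}. Verdict: none - this 2F1 at x = -1 matches no listed pattern, and upper {-2/3, 5/2} holds no stopper.


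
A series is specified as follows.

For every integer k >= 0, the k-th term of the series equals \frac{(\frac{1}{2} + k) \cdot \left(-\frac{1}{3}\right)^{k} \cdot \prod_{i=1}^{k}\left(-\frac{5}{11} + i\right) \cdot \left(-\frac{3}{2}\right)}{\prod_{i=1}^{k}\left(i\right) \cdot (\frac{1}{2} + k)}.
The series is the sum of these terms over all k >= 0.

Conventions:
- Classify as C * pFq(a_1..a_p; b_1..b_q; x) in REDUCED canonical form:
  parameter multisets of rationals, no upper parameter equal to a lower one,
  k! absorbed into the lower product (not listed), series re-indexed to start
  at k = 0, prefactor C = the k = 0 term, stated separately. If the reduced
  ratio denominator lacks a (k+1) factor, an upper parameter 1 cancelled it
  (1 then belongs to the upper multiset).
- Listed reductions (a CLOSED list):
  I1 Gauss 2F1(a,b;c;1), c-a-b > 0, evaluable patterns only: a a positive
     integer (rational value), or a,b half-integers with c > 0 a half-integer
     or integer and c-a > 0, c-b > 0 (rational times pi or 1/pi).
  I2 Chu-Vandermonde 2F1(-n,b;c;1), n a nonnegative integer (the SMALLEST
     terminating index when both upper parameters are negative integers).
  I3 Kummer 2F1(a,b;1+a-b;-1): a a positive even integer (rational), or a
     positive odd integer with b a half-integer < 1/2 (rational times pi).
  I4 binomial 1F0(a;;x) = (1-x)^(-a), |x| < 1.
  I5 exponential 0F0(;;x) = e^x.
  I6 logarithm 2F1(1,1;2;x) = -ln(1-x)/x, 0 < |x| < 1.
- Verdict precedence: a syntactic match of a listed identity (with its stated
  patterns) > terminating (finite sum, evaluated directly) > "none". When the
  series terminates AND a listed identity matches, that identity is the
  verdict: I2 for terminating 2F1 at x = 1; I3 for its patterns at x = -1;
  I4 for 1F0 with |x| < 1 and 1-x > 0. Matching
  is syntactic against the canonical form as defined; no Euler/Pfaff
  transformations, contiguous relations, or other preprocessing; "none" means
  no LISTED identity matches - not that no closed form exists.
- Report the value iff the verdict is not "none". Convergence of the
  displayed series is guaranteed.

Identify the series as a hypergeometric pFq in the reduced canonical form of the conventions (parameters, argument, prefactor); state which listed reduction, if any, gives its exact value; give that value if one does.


This is -\frac{3}{2} * 1F0(\frac{6}{11}; -; -\frac{1}{3}) in reduced canonical form. Verdict: the I4 binomial reduction applies (the 1F0 binomial series: exponent -6/11, x = -\frac{1}{3}). Sum: \left(-\frac{3}{2}\right) \cdot \left(\frac{4}{3}\right)^{-\frac{6}{11}}.

Key observation: t_0 = -\frac{3}{2} here, and the product of the first k integers (C = -3/2, x = -1/3) is k!.
Adjacent-term ratio: r(k) = -\frac{1}{3} * (k+\frac{6}{11}) / [(k+1)] - rational in k. x = -\frac{1}{3}; t_0 = -\frac{3}{2}; negate the roots.


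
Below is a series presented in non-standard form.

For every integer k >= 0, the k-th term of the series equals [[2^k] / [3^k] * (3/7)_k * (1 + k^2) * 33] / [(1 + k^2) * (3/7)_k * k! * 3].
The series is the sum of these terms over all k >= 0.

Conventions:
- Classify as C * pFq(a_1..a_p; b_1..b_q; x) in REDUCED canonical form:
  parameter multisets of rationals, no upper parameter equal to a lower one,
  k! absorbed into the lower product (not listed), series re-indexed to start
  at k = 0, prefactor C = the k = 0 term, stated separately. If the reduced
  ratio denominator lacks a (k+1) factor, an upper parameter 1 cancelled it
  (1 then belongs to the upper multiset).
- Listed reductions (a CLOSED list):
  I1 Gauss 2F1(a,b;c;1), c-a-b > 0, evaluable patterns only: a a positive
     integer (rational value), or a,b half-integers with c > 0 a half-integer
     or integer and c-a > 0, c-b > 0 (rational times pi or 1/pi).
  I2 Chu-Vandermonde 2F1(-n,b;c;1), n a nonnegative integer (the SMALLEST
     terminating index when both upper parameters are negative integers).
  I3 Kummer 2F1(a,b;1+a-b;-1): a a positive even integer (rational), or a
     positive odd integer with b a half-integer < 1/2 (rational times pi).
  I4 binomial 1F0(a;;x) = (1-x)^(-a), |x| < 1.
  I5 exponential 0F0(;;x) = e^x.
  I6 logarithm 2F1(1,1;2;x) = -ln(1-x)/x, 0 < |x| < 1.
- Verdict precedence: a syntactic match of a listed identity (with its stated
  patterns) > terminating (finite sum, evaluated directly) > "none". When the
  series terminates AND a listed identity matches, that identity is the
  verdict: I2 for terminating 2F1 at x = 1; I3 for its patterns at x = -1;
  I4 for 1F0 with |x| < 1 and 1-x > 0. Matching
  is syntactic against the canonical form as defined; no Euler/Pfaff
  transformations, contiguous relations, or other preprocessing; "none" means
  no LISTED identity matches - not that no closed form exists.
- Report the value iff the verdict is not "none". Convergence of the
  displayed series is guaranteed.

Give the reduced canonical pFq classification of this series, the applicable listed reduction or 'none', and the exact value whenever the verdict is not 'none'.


The series (x = 2/3) is 0F0: upper {-}, lower {-}, prefactor 11. Verdict: exponential (I5) matches (the 0F0 exponential series at x = 2/3). Exact value: 11 * e^(2/3).

Key observation: from the first term 11: the parameter 3/7 appears in both the upper and lower lists and cancels (alongside the other common factor).
Adjacent-term ratio: r(k) = (2/3) * 1 / [(k+1)] - poly over poly, x = (2/3) from leading terms; C = 11 at k = 0.


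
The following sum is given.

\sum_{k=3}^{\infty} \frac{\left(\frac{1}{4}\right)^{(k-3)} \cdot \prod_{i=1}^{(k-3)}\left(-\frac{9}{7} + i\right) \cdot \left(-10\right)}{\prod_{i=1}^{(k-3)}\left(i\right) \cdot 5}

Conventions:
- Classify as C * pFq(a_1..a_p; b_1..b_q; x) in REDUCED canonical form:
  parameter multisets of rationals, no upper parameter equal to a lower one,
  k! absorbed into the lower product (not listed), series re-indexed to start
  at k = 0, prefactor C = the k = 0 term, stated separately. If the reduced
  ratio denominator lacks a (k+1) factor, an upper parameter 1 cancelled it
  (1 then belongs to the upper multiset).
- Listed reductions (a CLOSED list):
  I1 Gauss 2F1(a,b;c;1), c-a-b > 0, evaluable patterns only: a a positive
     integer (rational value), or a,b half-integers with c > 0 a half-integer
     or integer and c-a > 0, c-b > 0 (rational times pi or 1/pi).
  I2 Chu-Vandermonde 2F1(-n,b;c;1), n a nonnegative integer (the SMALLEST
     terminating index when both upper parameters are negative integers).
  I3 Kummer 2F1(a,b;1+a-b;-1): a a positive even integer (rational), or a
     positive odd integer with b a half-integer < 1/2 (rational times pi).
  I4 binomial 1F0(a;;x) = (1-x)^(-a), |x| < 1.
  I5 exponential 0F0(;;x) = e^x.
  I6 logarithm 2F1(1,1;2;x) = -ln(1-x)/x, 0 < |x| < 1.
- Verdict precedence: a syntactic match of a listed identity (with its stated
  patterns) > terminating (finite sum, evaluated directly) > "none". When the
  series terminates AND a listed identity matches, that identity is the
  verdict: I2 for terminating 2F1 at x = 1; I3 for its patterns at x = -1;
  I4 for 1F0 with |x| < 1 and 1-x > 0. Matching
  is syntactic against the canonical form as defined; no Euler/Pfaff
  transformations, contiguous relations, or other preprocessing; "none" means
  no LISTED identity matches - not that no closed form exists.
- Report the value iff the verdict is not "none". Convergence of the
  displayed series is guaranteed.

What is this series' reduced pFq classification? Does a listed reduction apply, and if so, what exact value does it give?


Key observation: from the first term -2: the product of the first k integers (C = -2) is k!.
Step ratio: r(k) = \frac{1}{4} * (k-\frac{2}{7}) / [(k+1)] - rational in k. x = \frac{1}{4}; t_0 = -2; negate the roots.

Reduced: x = \frac{1}{4}, 1F0, upper = {-\frac{2}{7}}, lower = {-}, C = -2. Verdict: the I4 binomial reduction matches (the 1F0 binomial series: exponent 2/7, x = \frac{1}{4}). Its exact value is \left(-2\right) \cdot \left(\frac{3}{4}\right)^{\frac{2}{7}}.


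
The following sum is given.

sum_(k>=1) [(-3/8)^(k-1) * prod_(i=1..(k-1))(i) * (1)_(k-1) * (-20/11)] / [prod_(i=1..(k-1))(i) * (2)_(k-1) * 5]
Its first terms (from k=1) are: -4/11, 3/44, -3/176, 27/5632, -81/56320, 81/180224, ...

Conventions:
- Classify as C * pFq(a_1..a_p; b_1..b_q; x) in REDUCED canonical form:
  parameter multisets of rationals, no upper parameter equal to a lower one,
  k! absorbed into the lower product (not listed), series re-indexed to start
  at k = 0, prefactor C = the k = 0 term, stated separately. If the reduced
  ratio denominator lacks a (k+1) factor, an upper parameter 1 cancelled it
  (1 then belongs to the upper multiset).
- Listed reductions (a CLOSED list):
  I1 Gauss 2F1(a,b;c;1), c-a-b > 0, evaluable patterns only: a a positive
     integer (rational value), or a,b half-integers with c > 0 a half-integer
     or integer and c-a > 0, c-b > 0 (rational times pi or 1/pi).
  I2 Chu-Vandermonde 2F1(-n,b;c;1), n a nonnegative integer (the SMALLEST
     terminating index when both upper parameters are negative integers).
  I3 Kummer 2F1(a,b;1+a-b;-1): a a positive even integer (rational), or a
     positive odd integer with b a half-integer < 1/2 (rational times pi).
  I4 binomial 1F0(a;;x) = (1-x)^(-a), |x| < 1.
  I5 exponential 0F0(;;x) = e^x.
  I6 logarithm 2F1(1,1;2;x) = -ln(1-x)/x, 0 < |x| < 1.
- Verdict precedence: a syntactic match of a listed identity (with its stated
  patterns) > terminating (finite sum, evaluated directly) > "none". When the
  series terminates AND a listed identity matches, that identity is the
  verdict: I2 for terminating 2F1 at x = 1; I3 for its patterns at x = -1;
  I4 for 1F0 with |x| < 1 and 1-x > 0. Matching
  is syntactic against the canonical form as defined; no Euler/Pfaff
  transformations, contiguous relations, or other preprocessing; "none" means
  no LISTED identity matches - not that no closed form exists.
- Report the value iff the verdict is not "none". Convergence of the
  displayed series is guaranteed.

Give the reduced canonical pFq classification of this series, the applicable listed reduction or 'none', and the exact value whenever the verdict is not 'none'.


At argument -3/8: a 2F1 with upper {1, 1}, lower {2}, scaled by C = -4/11. Verdict (x = -3/8): logarithm (I6) applies (the logarithm: parameters (1,1;2), x = -3/8). Exact value: (-32/33) * ln(11/8).

The tell: with t_0 = -4/11, the constant factors (C = -4/11) combine into one prefactor.
Step ratio: r(k) = (-3/8) * (k+1) (k+1) / [(k+2) (k+1)] ; factor over Q: parameters, x = (-3/8), and C = -4/11.


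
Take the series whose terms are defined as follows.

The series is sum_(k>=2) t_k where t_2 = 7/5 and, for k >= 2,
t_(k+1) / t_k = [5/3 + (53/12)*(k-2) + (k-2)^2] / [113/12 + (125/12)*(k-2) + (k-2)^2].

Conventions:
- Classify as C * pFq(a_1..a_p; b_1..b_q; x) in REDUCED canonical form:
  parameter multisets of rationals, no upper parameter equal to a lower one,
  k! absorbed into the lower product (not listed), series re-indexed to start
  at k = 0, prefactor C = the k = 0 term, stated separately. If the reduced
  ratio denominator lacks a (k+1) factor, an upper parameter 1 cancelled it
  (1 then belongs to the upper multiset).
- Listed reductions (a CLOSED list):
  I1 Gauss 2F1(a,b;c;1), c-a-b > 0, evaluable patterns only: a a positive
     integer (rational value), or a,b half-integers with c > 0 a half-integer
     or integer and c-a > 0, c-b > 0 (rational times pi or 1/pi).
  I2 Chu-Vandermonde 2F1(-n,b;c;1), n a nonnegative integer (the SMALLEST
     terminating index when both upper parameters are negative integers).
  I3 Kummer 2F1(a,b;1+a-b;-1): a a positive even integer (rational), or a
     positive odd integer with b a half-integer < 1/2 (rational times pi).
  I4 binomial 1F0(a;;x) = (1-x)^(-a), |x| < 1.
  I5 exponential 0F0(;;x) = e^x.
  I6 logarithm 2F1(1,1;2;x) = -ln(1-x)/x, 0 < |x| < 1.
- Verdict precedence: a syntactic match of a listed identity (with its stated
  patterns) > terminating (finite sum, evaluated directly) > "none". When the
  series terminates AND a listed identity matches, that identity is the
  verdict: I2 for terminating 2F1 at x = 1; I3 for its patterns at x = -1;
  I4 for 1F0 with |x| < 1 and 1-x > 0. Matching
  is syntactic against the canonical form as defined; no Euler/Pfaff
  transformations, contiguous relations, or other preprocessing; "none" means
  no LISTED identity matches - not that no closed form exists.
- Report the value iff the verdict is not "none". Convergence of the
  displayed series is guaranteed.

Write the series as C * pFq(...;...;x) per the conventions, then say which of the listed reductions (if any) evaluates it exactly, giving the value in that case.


With C = 7/5: the canonical form is 2F1(5/12, 4; 113/12; 1). Verdict: Gauss (I1, integer-parameter pattern) matches (x = 1: the Gamma ratio telescopes since c-a-b = 5 > 0 and a = 4 in Z>0). Its exact value is 8997989/4976640.

Key observation: x = 1 and factor the ratio over Q (C = 7/5): negated roots = parameters.
Consecutive-term ratio: r(k) = 1 * (k+5/12) (k+4) / [(k+113/12) (k+1)] ; factor over Q: parameters, x = 1, and C = 7/5.
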